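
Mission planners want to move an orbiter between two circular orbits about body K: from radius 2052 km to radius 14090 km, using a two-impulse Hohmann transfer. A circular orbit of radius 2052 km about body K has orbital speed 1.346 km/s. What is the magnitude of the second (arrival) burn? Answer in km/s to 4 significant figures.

Δv₂ = 0.2547 km/s

From the circular-orbit relation v² = μ/r at r = 2052 km: μ = v²r = (1.346)² × 2052 = 3717.64 km³/s².
Semi-major axis of the transfer orbit: a_t = (2052 + 14090)/2 = 8071 km.
Circular speed at r = 14090 km: v_c = √(μ/r) = 0.5137 km/s.
Vis-viva on the transfer ellipse at r = 14090 km gives v_t = √[μ(2/r − 1/a_t)] = 0.2590 km/s.
Δv₂ = |v_t − v_c| = |0.2590 − 0.5137| = 0.2547 km/s.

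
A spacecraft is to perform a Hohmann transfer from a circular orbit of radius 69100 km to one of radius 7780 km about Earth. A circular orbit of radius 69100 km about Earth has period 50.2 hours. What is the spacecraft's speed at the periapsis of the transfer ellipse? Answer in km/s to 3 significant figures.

v = 9.60 km/s

From Kepler's third law T² = 4π²r³/μ at r = 69100 km, T = 50.2 hours = 50.2 × 3600 s = 1.8072×10^5 s: μ = 4π²r³/T² = 3.98824×10^5 km³/s².
The Hohmann ellipse has a_t = (r₁ + r₂)/2 = 38440 km.
The periapsis of the transfer ellipse is at r = 7780 km.
From the vis-viva equation, v = √[μ(2/r − 1/a_t)] = 9.599 km/s.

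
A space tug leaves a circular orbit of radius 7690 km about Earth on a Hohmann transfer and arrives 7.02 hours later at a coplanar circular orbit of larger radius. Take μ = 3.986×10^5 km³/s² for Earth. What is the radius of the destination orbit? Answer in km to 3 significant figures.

Transfer time t = 7.02 hours = 25272 s, and t = π√(a_t³/μ).
So a_t = (μ t²/π²)^(1/3) = (3.986×10^5 × (25272)² / π²)^(1/3) = 29546 km.
Since a_t = (r₁ + r₂)/2, r₂ = 2a_t − r₁ = 2×29546 − 7690 = 51402 km.

r₂ = 51400 km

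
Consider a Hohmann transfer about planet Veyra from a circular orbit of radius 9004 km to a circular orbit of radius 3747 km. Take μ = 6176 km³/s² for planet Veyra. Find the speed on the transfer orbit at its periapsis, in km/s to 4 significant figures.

Transfer-ellipse semi-major axis a_t = (r₁ + r₂)/2 = (9004 + 3747)/2 = 6375.5 km.
The periapsis of the transfer ellipse is at r = 3747 km.
Vis-viva: v = √[μ(2/r − 1/a_t)] = √[6176 × (2/3747 − 1/6375.5)] = 1.526 km/s.

v = 1.526 km/s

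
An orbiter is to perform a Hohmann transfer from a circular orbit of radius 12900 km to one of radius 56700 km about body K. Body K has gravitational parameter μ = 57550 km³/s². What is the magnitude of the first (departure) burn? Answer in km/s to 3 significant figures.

Transfer-ellipse semi-major axis a_t = (r₁ + r₂)/2 = (12900 + 56700)/2 = 34800 km.
Circular speed at r = 12900 km: v_c = √(μ/r) = 2.1122 km/s.
Transfer-orbit speed at the same r (vis-viva, a = a_t): v_t = √[μ(2/r − 1/a_t)] = 2.6961 km/s.
Δv₁ = |v_t − v_c| = |2.6961 − 2.1122| = 0.5839 km/s.

Δv₁ = 0.584 km/s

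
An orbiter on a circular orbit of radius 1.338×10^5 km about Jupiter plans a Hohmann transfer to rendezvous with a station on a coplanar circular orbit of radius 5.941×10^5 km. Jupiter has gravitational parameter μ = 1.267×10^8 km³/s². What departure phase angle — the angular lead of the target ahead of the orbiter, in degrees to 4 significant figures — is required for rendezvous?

Semi-major axis of the transfer orbit: a_t = (1.338×10^5 + 5.941×10^5)/2 = 3.6395×10^5 km.
Transfer time t = π√(a_t³/μ) = 61280.8 s.
The target's mean motion on its circular orbit is ω₂ = √(μ/r₂³) = 2.45810×10^-5 rad/s.
Angle swept by the target during transfer: ω₂·t = 1.50634 rad = 86.31°.
The orbiter traverses 180° on the transfer ellipse, so the target must lead by 180° − 86.31° = 93.69°.

φ = 93.69°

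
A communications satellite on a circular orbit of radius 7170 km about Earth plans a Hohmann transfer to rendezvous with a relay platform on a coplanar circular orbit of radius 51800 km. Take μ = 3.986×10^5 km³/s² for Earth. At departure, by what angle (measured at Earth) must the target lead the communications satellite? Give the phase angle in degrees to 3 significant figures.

φ = 103°

Semi-major axis of the transfer orbit: a_t = (7170 + 51800)/2 = 29485 km.
Transfer time t = π√(a_t³/μ) = 25193 s.
The target's mean motion on its circular orbit is ω₂ = √(μ/r₂³) = 5.3552×10^-5 rad/s.
Angle swept by the target during transfer: ω₂·t = 1.3491 rad = 77.30°.
The communications satellite traverses 180° on the transfer ellipse, so the target must lead by 180° − 77.30° = 103°.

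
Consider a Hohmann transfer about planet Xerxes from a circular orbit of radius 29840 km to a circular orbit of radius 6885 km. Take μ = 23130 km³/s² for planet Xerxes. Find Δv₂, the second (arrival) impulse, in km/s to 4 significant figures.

Δv₂ = 0.5036 km/s

The Hohmann ellipse has a_t = (r₁ + r₂)/2 = 18362.5 km.
On the circular orbit at r = 6885 km, v_c = √(μ/r) = 1.8329 km/s.
Vis-viva on the transfer ellipse at r = 6885 km gives v_t = √[μ(2/r − 1/a_t)] = 2.3365 km/s.
Δv₂ = |v_t − v_c| = |2.3365 − 1.8329| = 0.5036 km/s.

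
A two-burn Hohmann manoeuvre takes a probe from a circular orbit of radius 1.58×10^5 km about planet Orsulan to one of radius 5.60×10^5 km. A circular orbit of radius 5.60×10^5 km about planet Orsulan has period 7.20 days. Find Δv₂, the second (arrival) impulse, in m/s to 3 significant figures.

From Kepler's third law T² = 4π²r³/μ at r = 5.60×10^5 km, T = 7.20 days = 7.20 × 86400 s = 6.2208×10^5 s: μ = 4π²r³/T² = 1.79156×10^7 km³/s².
The Hohmann ellipse has a_t = (r₁ + r₂)/2 = 3.590×10^5 km.
On the circular orbit at r = 5.600×10^5 km, v_c = √(μ/r) = 5.656 km/s.
Transfer-orbit speed at the same r (vis-viva, a = a_t): v_t = √[μ(2/r − 1/a_t)] = 3.752 km/s.
Δv₂ = |v_t − v_c| = |3.752 − 5.656| = 1.904 km/s.

Δv₂ = 1900 m/s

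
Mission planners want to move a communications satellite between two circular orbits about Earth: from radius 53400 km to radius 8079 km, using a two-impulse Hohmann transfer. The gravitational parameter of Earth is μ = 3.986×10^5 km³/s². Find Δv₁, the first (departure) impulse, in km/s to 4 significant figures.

Δv₁ = 1.331 km/s

Semi-major axis of the transfer orbit: a_t = (53400 + 8079)/2 = 30739.5 km.
Circular speed at r = 53400 km: v_c = √(μ/r) = 2.732 km/s.
Vis-viva on the transfer ellipse at r = 53400 km gives v_t = √[μ(2/r − 1/a_t)] = 1.401 km/s.
Δv₁ = |v_t − v_c| = |1.401 − 2.732| = 1.331 km/s.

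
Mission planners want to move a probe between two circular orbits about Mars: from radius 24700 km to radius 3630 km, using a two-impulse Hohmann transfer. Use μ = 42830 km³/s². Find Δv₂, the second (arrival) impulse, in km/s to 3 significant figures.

Δv₂ = 1.10 km/s

Transfer-ellipse semi-major axis a_t = (r₁ + r₂)/2 = (24700 + 3630)/2 = 14165 km.
On the circular orbit at r = 3630 km, v_c = √(μ/r) = 3.435 km/s.
Transfer-orbit speed at the same r (vis-viva, a = a_t): v_t = √[μ(2/r − 1/a_t)] = 4.536 km/s.
Δv₂ = |v_t − v_c| = |4.536 − 3.435| = 1.101 km/s.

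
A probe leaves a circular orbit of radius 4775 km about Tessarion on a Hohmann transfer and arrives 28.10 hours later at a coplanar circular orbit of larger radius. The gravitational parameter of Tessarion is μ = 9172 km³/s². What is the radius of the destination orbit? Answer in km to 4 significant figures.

Transfer time t = 28.10 hours = 1.0116×10^5 s, and t = π√(a_t³/μ).
So a_t = (μ t²/π²)^(1/3) = (9172 × (1.0116×10^5)² / π²)^(1/3) = 21187 km.
Since a_t = (r₁ + r₂)/2, r₂ = 2a_t − r₁ = 2×21187 − 4775 = 37599 km.

r₂ = 37600 km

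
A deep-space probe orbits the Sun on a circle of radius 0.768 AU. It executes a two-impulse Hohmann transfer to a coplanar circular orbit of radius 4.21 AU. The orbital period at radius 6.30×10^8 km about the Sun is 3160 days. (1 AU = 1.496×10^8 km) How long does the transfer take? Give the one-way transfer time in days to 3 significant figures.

From Kepler's third law T² = 4π²r³/μ at r = 6.30×10^8 km, T = 3160 days = 3160 × 86400 s = 2.73024×10^8 s: μ = 4π²r³/T² = 1.32428×10^11 km³/s².
In km: r₁ = 0.768 × 1.496×10^8 = 1.148928×10^8 km; r₂ = 4.21 × 1.496×10^8 = 6.29816×10^8 km.
Semi-major axis of the transfer orbit: a_t = (1.148928×10^8 + 6.29816×10^8)/2 = 3.723544×10^8 km.
By Kepler's third law the transfer-orbit period is T = 2π√(a_t³/μ), so t = T/2 = 6.203×10^7 s.
Converting: 6.203×10^7 s ÷ 86400 s/day = 718 days.

t = 718 days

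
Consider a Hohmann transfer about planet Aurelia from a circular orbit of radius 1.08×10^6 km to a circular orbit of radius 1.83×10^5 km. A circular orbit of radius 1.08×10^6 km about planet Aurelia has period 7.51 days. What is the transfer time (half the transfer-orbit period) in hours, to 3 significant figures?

From Kepler's third law T² = 4π²r³/μ at r = 1.08×10^6 km, T = 7.51 days = 7.51 × 86400 s = 6.48864×10^5 s: μ = 4π²r³/T² = 1.18120×10^8 km³/s².
Semi-major axis of the transfer orbit: a_t = (1.080×10^6 + 1.830×10^5)/2 = 6.315×10^5 km.
Transfer time t = π√(a_t³/μ) = π√((6.315×10^5)³ / 1.18120×10^8) = 1.451×10^5 s.
Converting: 1.451×10^5 s ÷ 3600 s/hour = 40.3 hours.

t = 40.3 hours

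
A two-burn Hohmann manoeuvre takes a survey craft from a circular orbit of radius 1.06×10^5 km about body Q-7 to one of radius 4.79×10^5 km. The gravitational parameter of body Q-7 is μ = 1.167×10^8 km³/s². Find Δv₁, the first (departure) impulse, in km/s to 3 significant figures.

Δv₁ = 9.28 km/s

Transfer-ellipse semi-major axis a_t = (r₁ + r₂)/2 = (1.060×10^5 + 4.790×10^5)/2 = 2.925×10^5 km.
On the circular orbit at r = 1.060×10^5 km, v_c = √(μ/r) = 33.18 km/s.
Vis-viva on the transfer ellipse at r = 1.060×10^5 km gives v_t = √[μ(2/r − 1/a_t)] = 42.46 km/s.
Δv₁ = |v_t − v_c| = |42.46 − 33.18| = 9.280 km/s.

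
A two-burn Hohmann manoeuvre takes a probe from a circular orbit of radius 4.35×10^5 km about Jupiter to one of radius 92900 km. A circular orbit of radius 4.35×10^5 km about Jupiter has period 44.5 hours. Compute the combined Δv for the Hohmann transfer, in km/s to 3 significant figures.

From Kepler's third law T² = 4π²r³/μ at r = 4.35×10^5 km, T = 44.5 hours = 44.5 × 3600 s = 1.602×10^5 s: μ = 4π²r³/T² = 1.26620×10^8 km³/s².
Transfer-ellipse semi-major axis a_t = (r₁ + r₂)/2 = (4.350×10^5 + 92900)/2 = 2.6395×10^5 km.
At r₁ the circular-orbit speed is v₁ = √(μ/r₁) = 17.061 km/s.
Transfer-orbit speed at r₁ (v² = μ(2/r − 1/a)): v_a = √[μ(2/r₁ − 1/a_t)] = 10.122 km/s.
First burn Δv₁ = |v_a − v₁| = 6.939 km/s.
At r₂, v₂ = √(μ/r₂) = 36.918 km/s.
Transfer-orbit speed at r₂: v_p = √[μ(2/r₂ − 1/a_t)] = 47.394 km/s.
Second burn Δv₂ = |v₂ − v_p| = 10.48 km/s.
Total Δv = Δv₁ + Δv₂ = 17.42 km/s.

Δv = 17.4 km/s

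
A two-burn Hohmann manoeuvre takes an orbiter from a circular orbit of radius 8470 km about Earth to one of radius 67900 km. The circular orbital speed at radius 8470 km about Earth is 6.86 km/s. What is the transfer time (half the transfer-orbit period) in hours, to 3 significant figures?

From the circular-orbit relation v² = μ/r at r = 8470 km: μ = v²r = (6.86)² × 8470 = 3.98595×10^5 km³/s².
The Hohmann ellipse has a_t = (r₁ + r₂)/2 = 38185 km.
Transfer time t = π√(a_t³/μ) = π√((38185)³ / 3.98595×10^5) = 37130 s.
Converting: 37130 s ÷ 3600 s/hour = 10.3 hours.

t = 10.3 hours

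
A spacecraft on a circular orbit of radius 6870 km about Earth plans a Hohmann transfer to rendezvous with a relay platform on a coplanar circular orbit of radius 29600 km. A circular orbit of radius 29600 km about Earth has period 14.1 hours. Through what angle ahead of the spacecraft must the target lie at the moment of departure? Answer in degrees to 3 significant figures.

From Kepler's third law T² = 4π²r³/μ at r = 29600 km, T = 14.1 hours = 14.1 × 3600 s = 50760 s: μ = 4π²r³/T² = 3.97367×10^5 km³/s².
Transfer-ellipse semi-major axis a_t = (r₁ + r₂)/2 = (6870 + 29600)/2 = 18235 km.
The half-period of the transfer ellipse is t = π√(a_t³/μ) = 12270 s.
The target's mean motion on its circular orbit is ω₂ = √(μ/r₂³) = 1.238×10^-4 rad/s.
Angle swept by the target during transfer: ω₂·t = 1.519 rad = 87.03°.
The spacecraft traverses 180° on the transfer ellipse, so the target must lead by 180° − 87.03° = 93.0°.

φ = 93.0°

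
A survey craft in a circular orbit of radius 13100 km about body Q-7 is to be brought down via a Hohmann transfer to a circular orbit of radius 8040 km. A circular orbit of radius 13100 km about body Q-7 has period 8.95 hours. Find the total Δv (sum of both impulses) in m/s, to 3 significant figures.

From Kepler's third law T² = 4π²r³/μ at r = 13100 km, T = 8.95 hours = 8.95 × 3600 s = 32220 s: μ = 4π²r³/T² = 85491.4 km³/s².
The Hohmann ellipse has a_t = (r₁ + r₂)/2 = 10570 km.
Circular speed at r₁: v₁ = √(μ/r₁) = √(85491.4/13100) = 2.5546 km/s.
On the transfer ellipse at r₁, vis-viva gives v_a = √[μ(2/r₁ − 1/a_t)] = 2.2280 km/s.
First burn Δv₁ = |v_a − v₁| = 0.3266 km/s.
Circular speed at r₂: v₂ = √(μ/r₂) = 3.2609 km/s.
Transfer-orbit speed at r₂: v_p = √[μ(2/r₂ − 1/a_t)] = 3.6302 km/s.
Second burn Δv₂ = |v₂ − v_p| = 0.3693 km/s.
Total Δv = Δv₁ + Δv₂ = 0.6959 km/s.

Δv = 696 m/s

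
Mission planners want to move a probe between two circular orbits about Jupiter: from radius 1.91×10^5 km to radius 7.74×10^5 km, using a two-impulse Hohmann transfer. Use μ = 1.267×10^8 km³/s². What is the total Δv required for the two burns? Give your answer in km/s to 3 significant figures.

Semi-major axis of the transfer orbit: a_t = (1.910×10^5 + 7.740×10^5)/2 = 4.825×10^5 km.
Circular speed at r₁: v₁ = √(μ/r₁) = √(1.267×10^8/1.910×10^5) = 25.756 km/s.
On the transfer ellipse at r₁, vis-viva gives v_p = √[μ(2/r₁ − 1/a_t)] = 32.621 km/s.
First burn Δv₁ = |v_p − v₁| = 6.865 km/s.
Circular speed at r₂: v₂ = √(μ/r₂) = 12.79434 km/s.
Transfer-orbit speed at r₂: v_a = √[μ(2/r₂ − 1/a_t)] = 8.049814 km/s.
Second burn Δv₂ = |v₂ − v_a| = 4.745 km/s.
Total Δv = Δv₁ + Δv₂ = 11.61 km/s.

Δv = 11.6 km/s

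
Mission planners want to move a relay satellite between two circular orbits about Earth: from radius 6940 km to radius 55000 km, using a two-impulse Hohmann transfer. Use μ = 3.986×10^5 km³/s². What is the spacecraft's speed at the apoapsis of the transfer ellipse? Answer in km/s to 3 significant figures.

Transfer-ellipse semi-major axis a_t = (r₁ + r₂)/2 = (6940 + 55000)/2 = 30970 km.
The apoapsis of the transfer ellipse is at r = 55000 km.
Applying v² = μ(2/r − 1/a_t): v = 1.274 km/s.

v = 1.27 km/s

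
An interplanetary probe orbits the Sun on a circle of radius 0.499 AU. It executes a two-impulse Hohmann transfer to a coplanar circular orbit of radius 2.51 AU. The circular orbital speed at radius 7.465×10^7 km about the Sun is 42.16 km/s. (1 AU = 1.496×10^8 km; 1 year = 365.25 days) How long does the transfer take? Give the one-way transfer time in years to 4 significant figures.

From the circular-orbit relation v² = μ/r at r = 7.465×10^7 km: μ = v²r = (42.16)² × 7.465×10^7 = 1.32688×10^11 km³/s².
In km: r₁ = 0.499 × 1.496×10^8 = 7.46504×10^7 km; r₂ = 2.51 × 1.496×10^8 = 3.75496×10^8 km.
Semi-major axis of the transfer orbit: a_t = (7.46504×10^7 + 3.75496×10^8)/2 = 2.250732×10^8 km.
Transfer time t = π√(a_t³/μ) = π√((2.250732×10^8)³ / 1.32688×10^11) = 2.912×10^7 s.
Converting: 2.912×10^7 s ÷ 3.15576×10^7 s/year (365.25 × 86400) = 0.9228 years.

t = 0.9228 years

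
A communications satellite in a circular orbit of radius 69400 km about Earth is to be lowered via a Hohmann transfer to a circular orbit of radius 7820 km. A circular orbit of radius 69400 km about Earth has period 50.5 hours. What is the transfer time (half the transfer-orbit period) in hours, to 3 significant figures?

t = 10.5 hours

From Kepler's third law T² = 4π²r³/μ at r = 69400 km, T = 50.5 hours = 50.5 × 3600 s = 1.818×10^5 s: μ = 4π²r³/T² = 3.99255×10^5 km³/s².
Semi-major axis of the transfer orbit: a_t = (69400 + 7820)/2 = 38610 km.
Transfer time t = π√(a_t³/μ) = π√((38610)³ / 3.99255×10^5) = 37720 s.
Converting: 37720 s ÷ 3600 s/hour = 10.5 hours.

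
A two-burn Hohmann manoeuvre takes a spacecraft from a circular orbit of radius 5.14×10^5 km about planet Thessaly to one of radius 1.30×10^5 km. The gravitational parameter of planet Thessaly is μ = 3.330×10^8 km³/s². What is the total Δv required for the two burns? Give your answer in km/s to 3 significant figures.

Semi-major axis of the transfer orbit: a_t = (5.140×10^5 + 1.300×10^5)/2 = 3.220×10^5 km.
At r₁ the circular-orbit speed is v₁ = √(μ/r₁) = 25.45 km/s.
Transfer-orbit speed at r₁ (vis-viva): v_a = √[μ(2/r₁ − 1/a_t)] = 16.17 km/s.
First burn Δv₁ = |v_a − v₁| = 9.280 km/s.
Circular speed at r₂: v₂ = √(μ/r₂) = 50.61 km/s.
Transfer-orbit speed at r₂: v_p = √[μ(2/r₂ − 1/a_t)] = 63.94 km/s.
Second burn Δv₂ = |v₂ − v_p| = 13.33 km/s.
Total Δv = Δv₁ + Δv₂ = 22.61 km/s.

Δv = 22.6 km/s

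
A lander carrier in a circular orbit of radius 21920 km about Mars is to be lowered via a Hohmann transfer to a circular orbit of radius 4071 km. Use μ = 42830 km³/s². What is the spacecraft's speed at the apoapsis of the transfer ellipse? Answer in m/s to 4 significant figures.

Semi-major axis of the transfer orbit: a_t = (21920 + 4071)/2 = 12995.5 km.
The apoapsis of the transfer ellipse is at r = 21920 km.
Vis-viva: v = √[μ(2/r − 1/a_t)] = √[42830 × (2/21920 − 1/12995.5)] = 0.7824 km/s.

v = 782.4 m/s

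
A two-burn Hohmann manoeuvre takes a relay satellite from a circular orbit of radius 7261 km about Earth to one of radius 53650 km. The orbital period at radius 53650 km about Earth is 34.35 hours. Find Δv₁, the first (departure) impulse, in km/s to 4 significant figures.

From Kepler's third law T² = 4π²r³/μ at r = 53650 km, T = 34.35 hours = 34.35 × 3600 s = 1.2366×10^5 s: μ = 4π²r³/T² = 3.98667×10^5 km³/s².
The Hohmann ellipse has a_t = (r₁ + r₂)/2 = 30455.5 km.
Circular speed at r = 7261 km: v_c = √(μ/r) = 7.410 km/s.
Vis-viva on the transfer ellipse at r = 7261 km gives v_t = √[μ(2/r − 1/a_t)] = 9.835 km/s.
Δv₁ = |v_t − v_c| = |9.835 − 7.410| = 2.425 km/s.

Δv₁ = 2.425 km/s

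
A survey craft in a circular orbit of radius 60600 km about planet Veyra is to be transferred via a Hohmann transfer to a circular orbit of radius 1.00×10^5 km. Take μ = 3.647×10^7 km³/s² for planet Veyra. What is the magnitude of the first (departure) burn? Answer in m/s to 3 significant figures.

Semi-major axis of the transfer orbit: a_t = (60600 + 1.000×10^5)/2 = 80300 km.
On the circular orbit at r = 60600 km, v_c = √(μ/r) = 24.532 km/s.
Vis-viva on the transfer ellipse at r = 60600 km gives v_t = √[μ(2/r − 1/a_t)] = 27.376 km/s.
Δv₁ = |v_t − v_c| = |27.376 − 24.532| = 2.844 km/s.

Δv₁ = 2840 m/s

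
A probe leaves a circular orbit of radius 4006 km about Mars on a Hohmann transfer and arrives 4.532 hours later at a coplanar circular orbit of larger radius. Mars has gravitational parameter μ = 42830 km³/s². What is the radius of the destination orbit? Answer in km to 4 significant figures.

Transfer time t = 4.532 hours = 16315.2 s, and t = π√(a_t³/μ).
So a_t = (μ t²/π²)^(1/3) = (42830 × (16315.2)² / π²)^(1/3) = 10492 km.
Since a_t = (r₁ + r₂)/2, r₂ = 2a_t − r₁ = 2×10492 − 4006 = 16978 km.

r₂ = 16980 km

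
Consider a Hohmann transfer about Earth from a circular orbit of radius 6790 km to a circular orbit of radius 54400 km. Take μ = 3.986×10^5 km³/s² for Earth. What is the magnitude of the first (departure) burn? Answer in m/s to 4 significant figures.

Transfer-ellipse semi-major axis a_t = (r₁ + r₂)/2 = (6790 + 54400)/2 = 30595 km.
On the circular orbit at r = 6790 km, v_c = √(μ/r) = 7.6619 km/s.
Transfer-orbit speed at the same r (vis-viva, a = a_t): v_t = √[μ(2/r − 1/a_t)] = 10.217 km/s.
Δv₁ = |v_t − v_c| = |10.217 − 7.6619| = 2.555 km/s.

Δv₁ = 2555 m/s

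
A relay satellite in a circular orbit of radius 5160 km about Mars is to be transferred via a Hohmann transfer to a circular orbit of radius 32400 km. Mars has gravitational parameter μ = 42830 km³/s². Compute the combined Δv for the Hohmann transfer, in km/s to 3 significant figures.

Δv = 1.45 km/s

Transfer-ellipse semi-major axis a_t = (r₁ + r₂)/2 = (5160 + 32400)/2 = 18780 km.
At r₁ the circular-orbit speed is v₁ = √(μ/r₁) = 2.8810 km/s.
On the transfer ellipse at r₁, v² = μ(2/r − 1/a) gives v_p = √[μ(2/r₁ − 1/a_t)] = 3.7842 km/s.
First burn Δv₁ = |v_p − v₁| = 0.9032 km/s.
At r₂, v₂ = √(μ/r₂) = 1.14975 km/s.
Transfer-orbit speed at r₂: v_a = √[μ(2/r₂ − 1/a_t)] = 0.602669 km/s.
Second burn Δv₂ = |v₂ − v_a| = 0.5471 km/s.
Δv = Δv₁ + Δv₂ = 0.9032 + 0.5471 = 1.450 km/s.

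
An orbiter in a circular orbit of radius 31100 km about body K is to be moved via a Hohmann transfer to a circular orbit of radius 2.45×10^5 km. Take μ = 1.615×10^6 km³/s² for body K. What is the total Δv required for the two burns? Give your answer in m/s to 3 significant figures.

Δv = 3740 m/s

Semi-major axis of the transfer orbit: a_t = (31100 + 2.450×10^5)/2 = 1.3805×10^5 km.
At r₁ the circular-orbit speed is v₁ = √(μ/r₁) = 7.206 km/s.
On the transfer ellipse at r₁, vis-viva gives v_p = √[μ(2/r₁ − 1/a_t)] = 9.600 km/s.
First burn Δv₁ = |v_p − v₁| = 2.394 km/s.
Circular speed at r₂: v₂ = √(μ/r₂) = 2.5675 km/s.
Transfer-orbit speed at r₂: v_a = √[μ(2/r₂ − 1/a_t)] = 1.2186 km/s.
Second burn Δv₂ = |v₂ − v_a| = 1.349 km/s.
Total Δv = Δv₁ + Δv₂ = 3.743 km/s.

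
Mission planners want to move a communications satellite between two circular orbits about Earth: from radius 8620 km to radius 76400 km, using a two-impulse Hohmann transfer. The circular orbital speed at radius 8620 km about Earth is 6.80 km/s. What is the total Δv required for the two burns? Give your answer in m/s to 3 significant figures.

From the circular-orbit relation v² = μ/r at r = 8620 km: μ = v²r = (6.80)² × 8620 = 3.98589×10^5 km³/s².
Semi-major axis of the transfer orbit: a_t = (8620 + 76400)/2 = 42510 km.
Circular speed at r₁: v₁ = √(μ/r₁) = √(3.98589×10^5/8620) = 6.800 km/s.
Transfer-orbit speed at r₁ (vis-viva equation): v_p = √[μ(2/r₁ − 1/a_t)] = 9.116 km/s.
First burn Δv₁ = |v_p − v₁| = 2.316 km/s.
Circular speed at r₂: v₂ = √(μ/r₂) = 2.2841 km/s.
Transfer-orbit speed at r₂: v_a = √[μ(2/r₂ − 1/a_t)] = 1.0285 km/s.
Second burn Δv₂ = |v₂ − v_a| = 1.256 km/s.
Δv = Δv₁ + Δv₂ = 2.316 + 1.256 = 3.572 km/s.

Δv = 3570 m/s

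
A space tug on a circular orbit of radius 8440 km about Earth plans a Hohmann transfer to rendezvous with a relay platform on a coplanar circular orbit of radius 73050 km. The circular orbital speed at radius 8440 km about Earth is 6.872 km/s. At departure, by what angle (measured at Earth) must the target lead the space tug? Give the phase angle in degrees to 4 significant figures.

From the circular-orbit relation v² = μ/r at r = 8440 km: μ = v²r = (6.872)² × 8440 = 3.98574×10^5 km³/s².
Semi-major axis of the transfer orbit: a_t = (8440 + 73050)/2 = 40745 km.
Transfer time t = π√(a_t³/μ) = 40927 s.
The target's mean motion on its circular orbit is ω₂ = √(μ/r₂³) = 3.1976×10^-5 rad/s.
Angle swept by the target during transfer: ω₂·t = 1.3087 rad = 74.98°.
The space tug traverses 180° on the transfer ellipse, so the target must lead by 180° − 74.98° = 105.0°.

φ = 105.0°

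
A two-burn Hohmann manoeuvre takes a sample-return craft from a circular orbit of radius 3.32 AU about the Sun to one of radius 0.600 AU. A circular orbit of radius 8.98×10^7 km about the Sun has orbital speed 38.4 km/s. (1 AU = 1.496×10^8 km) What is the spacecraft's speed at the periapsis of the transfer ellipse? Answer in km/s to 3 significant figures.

From the circular-orbit relation v² = μ/r at r = 8.98×10^7 km: μ = v²r = (38.4)² × 8.98×10^7 = 1.32415×10^11 km³/s².
In km: r₁ = 3.32 × 1.496×10^8 = 4.96672×10^8 km; r₂ = 0.600 × 1.496×10^8 = 8.976×10^7 km.
Semi-major axis of the transfer orbit: a_t = (4.96672×10^8 + 8.976×10^7)/2 = 2.93216×10^8 km.
At periapsis, r = 8.976×10^7 km.
Vis-viva: v = √[μ(2/r − 1/a_t)] = √[1.32415×10^11 × (2/8.976×10^7 − 1/2.93216×10^8)] = 49.99 km/s.

v = 50.0 km/s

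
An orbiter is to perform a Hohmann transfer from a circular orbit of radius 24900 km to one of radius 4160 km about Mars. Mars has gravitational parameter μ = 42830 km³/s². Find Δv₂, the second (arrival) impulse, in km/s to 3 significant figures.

The Hohmann ellipse has a_t = (r₁ + r₂)/2 = 14530 km.
Circular speed at r = 4160 km: v_c = √(μ/r) = 3.2087 km/s.
Vis-viva on the transfer ellipse at r = 4160 km gives v_t = √[μ(2/r − 1/a_t)] = 4.2004 km/s.
Δv₂ = |v_t − v_c| = |4.2004 − 3.2087| = 0.9917 km/s.

Δv₂ = 0.992 km/s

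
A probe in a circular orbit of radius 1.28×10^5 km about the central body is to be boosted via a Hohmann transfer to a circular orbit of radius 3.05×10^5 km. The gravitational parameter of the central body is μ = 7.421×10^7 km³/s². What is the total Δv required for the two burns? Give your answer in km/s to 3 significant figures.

Δv = 8.11 km/s

Transfer-ellipse semi-major axis a_t = (r₁ + r₂)/2 = (1.280×10^5 + 3.050×10^5)/2 = 2.165×10^5 km.
Circular speed at r₁: v₁ = √(μ/r₁) = √(7.421×10^7/1.280×10^5) = 24.0783 km/s.
On the transfer ellipse at r₁, v² = μ(2/r − 1/a) gives v_p = √[μ(2/r₁ − 1/a_t)] = 28.5790 km/s.
First burn Δv₁ = |v_p − v₁| = 4.5007 km/s.
Circular speed at r₂: v₂ = √(μ/r₂) = 15.5984 km/s.
Transfer-orbit speed at r₂: v_a = √[μ(2/r₂ − 1/a_t)] = 11.9938 km/s.
Second burn Δv₂ = |v₂ − v_a| = 3.6046 km/s.
Δv = Δv₁ + Δv₂ = 4.5007 + 3.6046 = 8.105 km/s.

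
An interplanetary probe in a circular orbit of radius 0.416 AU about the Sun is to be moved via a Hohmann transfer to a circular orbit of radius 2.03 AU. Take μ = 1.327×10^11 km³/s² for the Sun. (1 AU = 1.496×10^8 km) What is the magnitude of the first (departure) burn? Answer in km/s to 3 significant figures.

In km: r₁ = 0.416 × 1.496×10^8 = 6.22336×10^7 km; r₂ = 2.03 × 1.496×10^8 = 3.03688×10^8 km.
Semi-major axis of the transfer orbit: a_t = (6.22336×10^7 + 3.03688×10^8)/2 = 1.829608×10^8 km.
On the circular orbit at r = 6.22336×10^7 km, v_c = √(μ/r) = 46.1767 km/s.
Vis-viva on the transfer ellipse at r = 6.22336×10^7 km gives v_t = √[μ(2/r − 1/a_t)] = 59.4919 km/s.
Δv₁ = |v_t − v_c| = |59.4919 − 46.1767| = 13.32 km/s.

Δv₁ = 13.3 km/s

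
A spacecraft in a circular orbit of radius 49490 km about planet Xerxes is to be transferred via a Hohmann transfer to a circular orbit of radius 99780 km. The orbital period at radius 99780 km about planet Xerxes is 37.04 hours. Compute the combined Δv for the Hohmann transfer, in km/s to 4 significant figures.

From Kepler's third law T² = 4π²r³/μ at r = 99780 km, T = 37.04 hours = 37.04 × 3600 s = 1.33344×10^5 s: μ = 4π²r³/T² = 2.20568×10^6 km³/s².
The Hohmann ellipse has a_t = (r₁ + r₂)/2 = 74635 km.
Circular speed at r₁: v₁ = √(μ/r₁) = √(2.20568×10^6/49490) = 6.676 km/s.
Transfer-orbit speed at r₁ (vis-viva equation): v_p = √[μ(2/r₁ − 1/a_t)] = 7.719 km/s.
First burn Δv₁ = |v_p − v₁| = 1.043 km/s.
Circular speed at r₂: v₂ = √(μ/r₂) = 4.70165 km/s.
Transfer-orbit speed at r₂: v_a = √[μ(2/r₂ − 1/a_t)] = 3.82858 km/s.
Second burn Δv₂ = |v₂ − v_a| = 0.8731 km/s.
Δv = Δv₁ + Δv₂ = 1.043 + 0.8731 = 1.916 km/s.

Δv = 1.916 km/s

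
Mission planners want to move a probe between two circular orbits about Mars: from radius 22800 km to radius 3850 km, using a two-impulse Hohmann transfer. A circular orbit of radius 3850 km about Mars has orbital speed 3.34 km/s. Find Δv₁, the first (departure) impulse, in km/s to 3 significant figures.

From the circular-orbit relation v² = μ/r at r = 3850 km: μ = v²r = (3.34)² × 3850 = 42949.1 km³/s².
The Hohmann ellipse has a_t = (r₁ + r₂)/2 = 13325 km.
Circular speed at r = 22800 km: v_c = √(μ/r) = 1.37249 km/s.
Transfer-orbit speed at the same r (vis-viva, a = a_t): v_t = √[μ(2/r − 1/a_t)] = 0.737745 km/s.
Δv₁ = |v_t − v_c| = |0.737745 − 1.37249| = 0.6347 km/s.

Δv₁ = 0.635 km/s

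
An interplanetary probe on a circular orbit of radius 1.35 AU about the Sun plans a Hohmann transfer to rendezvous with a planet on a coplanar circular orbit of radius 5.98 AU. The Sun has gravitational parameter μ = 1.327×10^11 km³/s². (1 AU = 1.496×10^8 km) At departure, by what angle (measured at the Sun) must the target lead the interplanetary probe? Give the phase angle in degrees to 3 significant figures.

In km: r₁ = 1.35 × 1.496×10^8 = 2.0196×10^8 km; r₂ = 5.98 × 1.496×10^8 = 8.94608×10^8 km.
Semi-major axis of the transfer orbit: a_t = (2.0196×10^8 + 8.94608×10^8)/2 = 5.48284×10^8 km.
The half-period of the transfer ellipse is t = π√(a_t³/μ) = 1.1072×10^8 s.
The target's mean motion on its circular orbit is ω₂ = √(μ/r₂³) = 1.3614×10^-8 rad/s.
Angle swept by the target during transfer: ω₂·t = 1.5073 rad = 86.36°.
The interplanetary probe traverses 180° on the transfer ellipse, so the target must lead by 180° − 86.36° = 93.6°.

φ = 93.6°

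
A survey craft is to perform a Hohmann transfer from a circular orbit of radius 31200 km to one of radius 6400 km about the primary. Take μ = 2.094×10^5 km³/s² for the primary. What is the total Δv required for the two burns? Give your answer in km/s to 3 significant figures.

Δv = 2.73 km/s

Transfer-ellipse semi-major axis a_t = (r₁ + r₂)/2 = (31200 + 6400)/2 = 18800 km.
At r₁ the circular-orbit speed is v₁ = √(μ/r₁) = 2.591 km/s.
Transfer-orbit speed at r₁ (vis-viva): v_a = √[μ(2/r₁ − 1/a_t)] = 1.512 km/s.
First burn Δv₁ = |v_a − v₁| = 1.079 km/s.
At r₂, v₂ = √(μ/r₂) = 5.720 km/s.
Transfer-orbit speed at r₂: v_p = √[μ(2/r₂ − 1/a_t)] = 7.369 km/s.
Second burn Δv₂ = |v₂ − v_p| = 1.649 km/s.
Δv = Δv₁ + Δv₂ = 1.079 + 1.649 = 2.728 km/s.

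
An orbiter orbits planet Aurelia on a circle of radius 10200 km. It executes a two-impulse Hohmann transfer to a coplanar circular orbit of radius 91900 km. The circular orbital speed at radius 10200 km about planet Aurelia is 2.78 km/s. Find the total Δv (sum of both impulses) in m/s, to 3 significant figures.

Δv = 1460 m/s

From the circular-orbit relation v² = μ/r at r = 10200 km: μ = v²r = (2.78)² × 10200 = 78829.7 km³/s².
Semi-major axis of the transfer orbit: a_t = (10200 + 91900)/2 = 51050 km.
Circular speed at r₁: v₁ = √(μ/r₁) = √(78829.7/10200) = 2.780 km/s.
Transfer-orbit speed at r₁ (vis-viva equation): v_p = √[μ(2/r₁ − 1/a_t)] = 3.730 km/s.
First burn Δv₁ = |v_p − v₁| = 0.9500 km/s.
At r₂, v₂ = √(μ/r₂) = 0.9262 km/s.
Transfer-orbit speed at r₂: v_a = √[μ(2/r₂ − 1/a_t)] = 0.4140 km/s.
Second burn Δv₂ = |v₂ − v_a| = 0.5122 km/s.
Total Δv = Δv₁ + Δv₂ = 1.462 km/s.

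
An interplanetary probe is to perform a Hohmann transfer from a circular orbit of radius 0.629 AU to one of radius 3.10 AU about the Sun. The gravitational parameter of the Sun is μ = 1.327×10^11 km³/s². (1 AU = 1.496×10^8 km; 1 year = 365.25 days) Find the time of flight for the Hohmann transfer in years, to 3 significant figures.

t = 1.27 years

In km: r₁ = 0.629 × 1.496×10^8 = 9.40984×10^7 km; r₂ = 3.10 × 1.496×10^8 = 4.6376×10^8 km.
The Hohmann ellipse has a_t = (r₁ + r₂)/2 = 2.789292×10^8 km.
By Kepler's third law the transfer-orbit period is T = 2π√(a_t³/μ), so t = T/2 = 4.017×10^7 s.
Converting: 4.017×10^7 s ÷ 3.15576×10^7 s/year (365.25 × 86400) = 1.27 years.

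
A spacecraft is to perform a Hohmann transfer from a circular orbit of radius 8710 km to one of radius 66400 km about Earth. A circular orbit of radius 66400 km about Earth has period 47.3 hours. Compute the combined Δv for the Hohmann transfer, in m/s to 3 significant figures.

Δv = 3500 m/s

From Kepler's third law T² = 4π²r³/μ at r = 66400 km, T = 47.3 hours = 47.3 × 3600 s = 1.7028×10^5 s: μ = 4π²r³/T² = 3.98599×10^5 km³/s².
Transfer-ellipse semi-major axis a_t = (r₁ + r₂)/2 = (8710 + 66400)/2 = 37555 km.
Circular speed at r₁: v₁ = √(μ/r₁) = √(3.98599×10^5/8710) = 6.765 km/s.
Transfer-orbit speed at r₁ (vis-viva equation): v_p = √[μ(2/r₁ − 1/a_t)] = 8.995 km/s.
First burn Δv₁ = |v_p − v₁| = 2.230 km/s.
At r₂, v₂ = √(μ/r₂) = 2.450 km/s.
Transfer-orbit speed at r₂: v_a = √[μ(2/r₂ − 1/a_t)] = 1.180 km/s.
Second burn Δv₂ = |v₂ − v_a| = 1.270 km/s.
Total Δv = Δv₁ + Δv₂ = 3.500 km/s.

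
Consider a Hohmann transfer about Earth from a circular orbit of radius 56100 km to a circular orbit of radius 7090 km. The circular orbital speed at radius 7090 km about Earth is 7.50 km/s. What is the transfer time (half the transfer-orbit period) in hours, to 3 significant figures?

From the circular-orbit relation v² = μ/r at r = 7090 km: μ = v²r = (7.50)² × 7090 = 3.98812×10^5 km³/s².
Transfer-ellipse semi-major axis a_t = (r₁ + r₂)/2 = (56100 + 7090)/2 = 31595 km.
Transfer time t = π√(a_t³/μ) = π√((31595)³ / 3.98812×10^5) = 27940 s.
Converting: 27940 s ÷ 3600 s/hour = 7.76 hours.

t = 7.76 hours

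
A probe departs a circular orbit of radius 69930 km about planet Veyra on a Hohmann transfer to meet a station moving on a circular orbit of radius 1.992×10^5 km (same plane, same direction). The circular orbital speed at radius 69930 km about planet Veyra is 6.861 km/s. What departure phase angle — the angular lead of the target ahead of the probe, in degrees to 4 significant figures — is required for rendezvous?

From the circular-orbit relation v² = μ/r at r = 69930 km: μ = v²r = (6.861)² × 69930 = 3.29184×10^6 km³/s².
Transfer-ellipse semi-major axis a_t = (r₁ + r₂)/2 = (69930 + 1.992×10^5)/2 = 1.34565×10^5 km.
Transfer time t = π√(a_t³/μ) = 85473.0 s.
Target angular speed ω₂ = √(μ/r₂³) = 2.04073×10^-5 rad/s.
Angle swept by the target during transfer: ω₂·t = 1.7443 rad = 99.94°.
The probe traverses 180° on the transfer ellipse, so the target must lead by 180° − 99.94° = 80.06°.

φ = 80.06°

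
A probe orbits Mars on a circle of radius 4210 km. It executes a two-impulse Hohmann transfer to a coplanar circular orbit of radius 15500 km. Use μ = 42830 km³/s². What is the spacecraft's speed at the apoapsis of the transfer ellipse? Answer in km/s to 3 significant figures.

v = 1.09 km/s

The Hohmann ellipse has a_t = (r₁ + r₂)/2 = 9855 km.
At apoapsis, r = 15500 km.
Applying v² = μ(2/r − 1/a_t): v = 1.086 km/s.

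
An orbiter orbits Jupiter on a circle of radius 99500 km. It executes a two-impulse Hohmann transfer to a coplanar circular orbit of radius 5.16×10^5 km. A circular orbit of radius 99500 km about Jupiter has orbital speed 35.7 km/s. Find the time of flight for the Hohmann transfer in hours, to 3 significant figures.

From the circular-orbit relation v² = μ/r at r = 99500 km: μ = v²r = (35.7)² × 99500 = 1.26812×10^8 km³/s².
Semi-major axis of the transfer orbit: a_t = (99500 + 5.160×10^5)/2 = 3.0775×10^5 km.
By Kepler's third law the transfer-orbit period is T = 2π√(a_t³/μ), so t = T/2 = 47630 s.
Converting: 47630 s ÷ 3600 s/hour = 13.2 hours.

t = 13.2 hours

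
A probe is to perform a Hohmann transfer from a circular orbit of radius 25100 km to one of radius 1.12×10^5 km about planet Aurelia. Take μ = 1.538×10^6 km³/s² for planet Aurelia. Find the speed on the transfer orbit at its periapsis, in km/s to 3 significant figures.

v = 10.0 km/s

The Hohmann ellipse has a_t = (r₁ + r₂)/2 = 68550 km.
The periapsis of the transfer ellipse is at r = 25100 km.
Applying v² = μ(2/r − 1/a_t): v = 10.01 km/s.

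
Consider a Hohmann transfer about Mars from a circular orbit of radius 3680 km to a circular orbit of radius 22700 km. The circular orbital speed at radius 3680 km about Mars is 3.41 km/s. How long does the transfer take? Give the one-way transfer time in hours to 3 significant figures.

t = 6.39 hours

From the circular-orbit relation v² = μ/r at r = 3680 km: μ = v²r = (3.41)² × 3680 = 42791.4 km³/s².
Semi-major axis of the transfer orbit: a_t = (3680 + 22700)/2 = 13190 km.
Transfer time t = π√(a_t³/μ) = π√((13190)³ / 42791.4) = 23010 s.
Converting: 23010 s ÷ 3600 s/hour = 6.39 hours.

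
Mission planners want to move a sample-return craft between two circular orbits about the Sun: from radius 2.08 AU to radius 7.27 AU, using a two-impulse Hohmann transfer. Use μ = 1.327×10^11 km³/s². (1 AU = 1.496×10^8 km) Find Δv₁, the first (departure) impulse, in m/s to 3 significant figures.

Δv₁ = 5100 m/s

In km: r₁ = 2.08 × 1.496×10^8 = 3.11168×10^8 km; r₂ = 7.27 × 1.496×10^8 = 1.087592×10^9 km.
The Hohmann ellipse has a_t = (r₁ + r₂)/2 = 6.9938×10^8 km.
Circular speed at r = 3.11168×10^8 km: v_c = √(μ/r) = 20.651 km/s.
Transfer-orbit speed at the same r (vis-viva, a = a_t): v_t = √[μ(2/r − 1/a_t)] = 25.752 km/s.
Δv₁ = |v_t − v_c| = |25.752 − 20.651| = 5.101 km/s.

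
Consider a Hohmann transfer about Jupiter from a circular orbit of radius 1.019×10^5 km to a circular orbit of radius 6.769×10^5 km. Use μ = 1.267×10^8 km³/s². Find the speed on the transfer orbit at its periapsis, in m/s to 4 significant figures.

Semi-major axis of the transfer orbit: a_t = (1.019×10^5 + 6.769×10^5)/2 = 3.894×10^5 km.
At periapsis, r = 1.019×10^5 km.
From the vis-viva equation, v = √[μ(2/r − 1/a_t)] = 46.49 km/s.

v = 46490 m/s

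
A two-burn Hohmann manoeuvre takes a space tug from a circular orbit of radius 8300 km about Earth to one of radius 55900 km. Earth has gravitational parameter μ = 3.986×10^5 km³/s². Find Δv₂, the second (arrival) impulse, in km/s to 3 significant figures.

Δv₂ = 1.31 km/s

Semi-major axis of the transfer orbit: a_t = (8300 + 55900)/2 = 32100 km.
Circular speed at r = 55900 km: v_c = √(μ/r) = 2.670 km/s.
Transfer-orbit speed at the same r (vis-viva, a = a_t): v_t = √[μ(2/r − 1/a_t)] = 1.358 km/s.
Δv₂ = |v_t − v_c| = |1.358 − 2.670| = 1.312 km/s.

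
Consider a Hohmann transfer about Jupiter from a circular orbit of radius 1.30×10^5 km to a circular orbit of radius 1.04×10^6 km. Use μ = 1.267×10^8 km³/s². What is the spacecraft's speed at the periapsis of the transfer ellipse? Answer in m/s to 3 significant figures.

Semi-major axis of the transfer orbit: a_t = (1.300×10^5 + 1.040×10^6)/2 = 5.850×10^5 km.
The periapsis of the transfer ellipse is at r = 1.300×10^5 km.
Vis-viva: v = √[μ(2/r − 1/a_t)] = √[1.267×10^8 × (2/1.300×10^5 − 1/5.850×10^5)] = 41.63 km/s.

v = 41600 m/s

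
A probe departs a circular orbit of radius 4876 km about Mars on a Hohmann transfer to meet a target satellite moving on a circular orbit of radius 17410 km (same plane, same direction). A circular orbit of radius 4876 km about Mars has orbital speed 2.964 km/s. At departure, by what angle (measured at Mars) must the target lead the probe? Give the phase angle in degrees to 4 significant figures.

From the circular-orbit relation v² = μ/r at r = 4876 km: μ = v²r = (2.964)² × 4876 = 42837.1 km³/s².
Semi-major axis of the transfer orbit: a_t = (4876 + 17410)/2 = 11143 km.
Transfer time t = π√(a_t³/μ) = 17854 s.
Target angular speed ω₂ = √(μ/r₂³) = 9.0097×10^-5 rad/s.
Angle swept by the target during transfer: ω₂·t = 1.6086 rad = 92.17°.
The probe traverses 180° on the transfer ellipse, so the target must lead by 180° − 92.17° = 87.83°.

φ = 87.83°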